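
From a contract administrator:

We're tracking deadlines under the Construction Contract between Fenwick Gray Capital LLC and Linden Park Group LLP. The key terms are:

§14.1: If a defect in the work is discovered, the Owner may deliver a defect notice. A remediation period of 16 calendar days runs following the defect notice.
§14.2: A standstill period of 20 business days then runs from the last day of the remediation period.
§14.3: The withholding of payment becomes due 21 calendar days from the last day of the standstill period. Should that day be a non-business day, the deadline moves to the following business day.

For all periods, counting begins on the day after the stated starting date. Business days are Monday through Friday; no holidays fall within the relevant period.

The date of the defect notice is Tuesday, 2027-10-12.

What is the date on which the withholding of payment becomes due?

Adding 16 calendar days to 2027-10-12 gives 2027-10-28, which is the last day of the remediation period.
The last day of the standstill period: counting 20 business days from Thursday, 2027-10-28 (Oct 29, Nov 1, Nov 2, Nov 3, …, Nov 23, Nov 24, Nov 25, skipping weekends) reaches Thursday, 2027-11-25.
The date on which the withholding of payment becomes due: 21 calendar days after 2027-11-25 is 2027-12-16. 2027-12-16 is a Thursday, so no roll-forward applies.

2027-12-16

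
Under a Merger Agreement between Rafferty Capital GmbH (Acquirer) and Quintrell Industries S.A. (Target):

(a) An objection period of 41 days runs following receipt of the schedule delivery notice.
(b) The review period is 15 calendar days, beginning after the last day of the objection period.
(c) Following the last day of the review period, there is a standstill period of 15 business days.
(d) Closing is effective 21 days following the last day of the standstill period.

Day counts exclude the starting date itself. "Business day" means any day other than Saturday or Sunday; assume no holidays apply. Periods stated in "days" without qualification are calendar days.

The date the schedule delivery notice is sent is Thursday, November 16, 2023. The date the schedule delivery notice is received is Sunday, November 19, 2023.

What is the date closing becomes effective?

The last day of the objection period: November 19, 2023 + 41 days = December 30, 2023.
The last day of the review period: 15 calendar days after December 30, 2023 is January 14, 2024.
The last day of the standstill period: 15 business days after Sunday, January 14, 2024, skipping weekends — Jan 15, Jan 16, Jan 17, Jan 18, …, Jan 31, Feb 1, Feb 2 — lands on Friday, February 2, 2024.
Adding 21 calendar days to February 2, 2024 gives February 23, 2024, which is the date closing becomes effective.

February 23, 2024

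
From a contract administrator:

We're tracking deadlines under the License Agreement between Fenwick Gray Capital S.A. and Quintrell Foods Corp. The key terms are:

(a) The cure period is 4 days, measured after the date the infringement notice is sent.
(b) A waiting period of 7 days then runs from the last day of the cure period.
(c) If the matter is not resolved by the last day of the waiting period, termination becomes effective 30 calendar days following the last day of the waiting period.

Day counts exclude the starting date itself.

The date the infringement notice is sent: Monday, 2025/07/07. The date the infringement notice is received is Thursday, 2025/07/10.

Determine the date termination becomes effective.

2025/08/17

The last day of the cure period: 2025/07/07 + 4 days = 2025/07/11.
Adding 7 calendar days to 2025/07/11 gives 2025/07/18, which is the last day of the waiting period.
Adding 30 calendar days to 2025/07/18 gives 2025/08/17, which is the date termination becomes effective.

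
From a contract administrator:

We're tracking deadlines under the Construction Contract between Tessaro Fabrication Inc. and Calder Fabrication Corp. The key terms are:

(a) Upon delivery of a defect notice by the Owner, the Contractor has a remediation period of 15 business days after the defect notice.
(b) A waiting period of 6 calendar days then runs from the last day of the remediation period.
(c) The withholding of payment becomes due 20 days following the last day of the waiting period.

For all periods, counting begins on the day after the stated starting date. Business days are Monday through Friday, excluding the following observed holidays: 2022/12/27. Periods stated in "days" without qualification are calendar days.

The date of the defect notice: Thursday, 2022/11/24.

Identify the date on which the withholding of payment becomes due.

The last day of the remediation period: 15 business days after Thursday, 2022/11/24, skipping weekends — Nov 25, Nov 28, Nov 29, Nov 30, …, Dec 13, Dec 14, Dec 15 — lands on Thursday, 2022/12/15.
The last day of the waiting period: 6 calendar days after 2022/12/15 is 2022/12/21.
Adding 20 calendar days to 2022/12/21 gives 2023/01/10, which is the date on which the withholding of payment becomes due.

2023/01/10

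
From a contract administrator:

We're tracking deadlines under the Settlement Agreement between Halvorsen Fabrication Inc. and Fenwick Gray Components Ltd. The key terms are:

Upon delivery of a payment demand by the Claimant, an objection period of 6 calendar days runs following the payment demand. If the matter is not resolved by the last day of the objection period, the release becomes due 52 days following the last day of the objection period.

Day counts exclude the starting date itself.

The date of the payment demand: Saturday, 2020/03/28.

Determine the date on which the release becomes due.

2020/05/25

The last day of the objection period: 6 calendar days after 2020/03/28 is 2020/04/03.
Adding 52 calendar days to 2020/04/03 gives 2020/05/25, which is the date on which the release becomes due.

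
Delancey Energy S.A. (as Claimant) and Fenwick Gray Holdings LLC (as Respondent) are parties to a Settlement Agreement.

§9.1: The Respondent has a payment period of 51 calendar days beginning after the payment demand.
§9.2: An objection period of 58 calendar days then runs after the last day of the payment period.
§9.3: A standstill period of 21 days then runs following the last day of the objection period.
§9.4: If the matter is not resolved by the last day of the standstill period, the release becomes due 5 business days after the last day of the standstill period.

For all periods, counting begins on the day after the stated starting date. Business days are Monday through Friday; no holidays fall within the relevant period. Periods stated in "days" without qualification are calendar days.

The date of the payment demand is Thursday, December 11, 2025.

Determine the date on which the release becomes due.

April 27, 2026

The last day of the payment period: 51 calendar days after December 11, 2025 is January 31, 2026.
The last day of the objection period: January 31, 2026 + 58 days = March 30, 2026.
The last day of the standstill period: 21 calendar days after March 30, 2026 is April 20, 2026.
From Monday, April 20, 2026, 5 business days (Apr 21, Apr 22, Apr 23, Apr 24, Apr 27, skipping weekends) brings us to Monday, April 27, 2026, which is the date on which the release becomes due.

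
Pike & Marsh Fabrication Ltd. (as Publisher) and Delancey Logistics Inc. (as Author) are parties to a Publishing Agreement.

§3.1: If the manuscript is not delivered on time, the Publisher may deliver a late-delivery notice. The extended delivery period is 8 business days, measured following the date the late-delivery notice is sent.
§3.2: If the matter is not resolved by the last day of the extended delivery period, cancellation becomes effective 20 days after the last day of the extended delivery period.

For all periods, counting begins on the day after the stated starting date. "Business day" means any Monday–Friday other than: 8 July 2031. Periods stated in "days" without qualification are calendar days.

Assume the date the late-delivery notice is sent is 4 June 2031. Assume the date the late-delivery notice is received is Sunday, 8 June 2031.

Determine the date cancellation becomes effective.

From Wednesday, 4 June 2031, 8 business days (Jun 5, Jun 6, Jun 9, Jun 10, Jun 11, Jun 12, Jun 13, Jun 16, skipping weekends) brings us to Monday, 16 June 2031, which is the last day of the extended delivery period.
Adding 20 calendar days to 16 June 2031 gives 6 July 2031, which is the date cancellation becomes effective.

6 July 2031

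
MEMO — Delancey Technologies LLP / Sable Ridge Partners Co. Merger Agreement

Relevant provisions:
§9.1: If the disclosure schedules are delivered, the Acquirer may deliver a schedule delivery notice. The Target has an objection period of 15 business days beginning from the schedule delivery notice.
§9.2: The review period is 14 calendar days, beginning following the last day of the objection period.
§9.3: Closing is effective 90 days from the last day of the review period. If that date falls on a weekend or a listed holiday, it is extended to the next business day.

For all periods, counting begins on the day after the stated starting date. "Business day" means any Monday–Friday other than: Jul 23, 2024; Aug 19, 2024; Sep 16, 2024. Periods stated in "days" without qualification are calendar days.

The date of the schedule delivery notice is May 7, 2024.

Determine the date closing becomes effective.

Sep 9, 2024

From Tuesday, May 7, 2024, 15 business days (May 8, May 9, May 10, May 13, …, May 24, May 27, May 28, skipping weekends) brings us to Tuesday, May 28, 2024, which is the last day of the objection period.
The last day of the review period: May 28, 2024 + 14 days = Jun 11, 2024.
Adding 90 calendar days to Jun 11, 2024 gives Sep 9, 2024, which is the date closing becomes effective. Sep 9, 2024 is a Monday and is not a listed holiday, so no roll-forward applies.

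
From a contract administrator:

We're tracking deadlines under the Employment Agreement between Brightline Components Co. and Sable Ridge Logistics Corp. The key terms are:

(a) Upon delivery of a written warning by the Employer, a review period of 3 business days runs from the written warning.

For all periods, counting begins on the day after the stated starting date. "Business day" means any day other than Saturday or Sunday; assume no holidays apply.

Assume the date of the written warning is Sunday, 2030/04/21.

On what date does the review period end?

2030/04/24

From Sunday, 2030/04/21, 3 business days (Apr 22, Apr 23, Apr 24, skipping weekends) brings us to Wednesday, 2030/04/24, which is the last day of the review period.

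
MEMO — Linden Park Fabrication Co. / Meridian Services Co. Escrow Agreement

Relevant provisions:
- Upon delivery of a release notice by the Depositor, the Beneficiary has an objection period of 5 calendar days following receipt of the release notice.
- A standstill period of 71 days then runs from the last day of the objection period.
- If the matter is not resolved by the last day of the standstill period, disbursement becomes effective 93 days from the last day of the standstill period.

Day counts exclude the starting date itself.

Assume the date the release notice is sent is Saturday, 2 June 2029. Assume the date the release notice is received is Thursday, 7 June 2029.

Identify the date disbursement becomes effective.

23 November 2029

The last day of the objection period: 7 June 2029 + 5 days = 12 June 2029.
The last day of the standstill period: 71 calendar days after 12 June 2029 is 22 August 2029.
The date disbursement becomes effective: 93 calendar days after 22 August 2029 is 23 November 2029.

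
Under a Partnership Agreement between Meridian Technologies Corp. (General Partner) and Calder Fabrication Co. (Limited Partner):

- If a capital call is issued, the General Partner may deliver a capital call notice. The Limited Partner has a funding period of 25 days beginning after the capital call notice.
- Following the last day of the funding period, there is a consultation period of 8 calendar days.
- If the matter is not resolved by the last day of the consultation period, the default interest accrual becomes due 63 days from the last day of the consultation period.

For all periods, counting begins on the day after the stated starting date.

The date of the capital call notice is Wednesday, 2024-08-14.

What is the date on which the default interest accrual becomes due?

Adding 25 calendar days to 2024-08-14 gives 2024-09-08, which is the last day of the funding period.
The last day of the consultation period: 8 calendar days after 2024-09-08 is 2024-09-16.
The date on which the default interest accrual becomes due: 2024-09-16 + 63 days = 2024-11-18.

2024-11-18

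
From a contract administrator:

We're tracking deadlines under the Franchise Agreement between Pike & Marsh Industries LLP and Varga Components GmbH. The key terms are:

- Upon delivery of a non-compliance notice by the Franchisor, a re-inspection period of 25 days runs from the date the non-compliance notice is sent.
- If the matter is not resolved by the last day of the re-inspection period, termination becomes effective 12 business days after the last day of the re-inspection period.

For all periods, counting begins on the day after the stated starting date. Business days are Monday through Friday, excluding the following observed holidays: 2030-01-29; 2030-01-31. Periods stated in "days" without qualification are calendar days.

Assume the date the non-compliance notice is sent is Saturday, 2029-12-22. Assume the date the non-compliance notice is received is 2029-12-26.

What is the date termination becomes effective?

Adding 25 calendar days to 2029-12-22 gives 2030-01-16, which is the last day of the re-inspection period.
The date termination becomes effective: counting 12 business days from Wednesday, 2030-01-16 (Jan 17, Jan 18, Jan 21, Jan 22, …, Feb 1, Feb 4, Feb 5, skipping weekends and the listed holidays on Jan 29, Jan 31) reaches Tuesday, 2030-02-05.

2030-02-05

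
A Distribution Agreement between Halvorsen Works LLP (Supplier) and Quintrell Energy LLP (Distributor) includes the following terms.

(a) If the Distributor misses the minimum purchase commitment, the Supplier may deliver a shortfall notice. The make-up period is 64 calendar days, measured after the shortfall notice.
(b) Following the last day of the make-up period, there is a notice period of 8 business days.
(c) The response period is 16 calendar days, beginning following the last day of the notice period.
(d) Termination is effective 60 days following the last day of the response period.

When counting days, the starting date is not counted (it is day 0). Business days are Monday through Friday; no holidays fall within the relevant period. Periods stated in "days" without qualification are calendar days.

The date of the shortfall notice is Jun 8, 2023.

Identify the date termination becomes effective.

The last day of the make-up period: 64 calendar days after Jun 8, 2023 is Aug 11, 2023.
From Friday, Aug 11, 2023, 8 business days (Aug 14, Aug 15, Aug 16, Aug 17, Aug 18, Aug 21, Aug 22, Aug 23, skipping weekends) brings us to Wednesday, Aug 23, 2023, which is the last day of the notice period.
Adding 16 calendar days to Aug 23, 2023 gives Sep 8, 2023, which is the last day of the response period.
The date termination becomes effective: 60 calendar days after Sep 8, 2023 is Nov 7, 2023.

Nov 7, 2023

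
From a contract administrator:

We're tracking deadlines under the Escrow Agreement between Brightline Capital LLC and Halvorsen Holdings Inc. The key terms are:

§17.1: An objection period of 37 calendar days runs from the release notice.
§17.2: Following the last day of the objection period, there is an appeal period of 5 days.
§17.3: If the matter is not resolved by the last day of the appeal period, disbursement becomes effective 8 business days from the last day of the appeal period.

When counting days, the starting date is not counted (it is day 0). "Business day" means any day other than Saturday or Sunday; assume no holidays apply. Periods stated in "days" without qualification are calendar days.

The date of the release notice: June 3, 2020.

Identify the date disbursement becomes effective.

July 27, 2020

The last day of the objection period: June 3, 2020 + 37 days = July 10, 2020.
Adding 5 calendar days to July 10, 2020 gives July 15, 2020, which is the last day of the appeal period.
From Wednesday, July 15, 2020, 8 business days (Jul 16, Jul 17, Jul 20, Jul 21, Jul 22, Jul 23, Jul 24, Jul 27, skipping weekends) brings us to Monday, July 27, 2020, which is the date disbursement becomes effective.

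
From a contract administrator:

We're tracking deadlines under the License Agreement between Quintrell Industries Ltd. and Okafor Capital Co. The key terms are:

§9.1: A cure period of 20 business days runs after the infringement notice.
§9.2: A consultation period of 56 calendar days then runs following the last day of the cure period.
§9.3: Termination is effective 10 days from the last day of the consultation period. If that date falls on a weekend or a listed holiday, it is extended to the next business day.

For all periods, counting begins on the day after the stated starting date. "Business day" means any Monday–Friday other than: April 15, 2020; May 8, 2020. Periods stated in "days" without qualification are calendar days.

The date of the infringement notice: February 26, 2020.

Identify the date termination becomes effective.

June 1, 2020

The last day of the cure period: 20 business days after Wednesday, February 26, 2020, skipping weekends — Feb 27, Feb 28, Mar 2, Mar 3, …, Mar 23, Mar 24, Mar 25 — lands on Wednesday, March 25, 2020.
Adding 56 calendar days to March 25, 2020 gives May 20, 2020, which is the last day of the consultation period.
Adding 10 calendar days to May 20, 2020 gives May 30, 2020, which is the date termination becomes effective. That falls on a Saturday, so it rolls to the next business day, Monday, June 1, 2020.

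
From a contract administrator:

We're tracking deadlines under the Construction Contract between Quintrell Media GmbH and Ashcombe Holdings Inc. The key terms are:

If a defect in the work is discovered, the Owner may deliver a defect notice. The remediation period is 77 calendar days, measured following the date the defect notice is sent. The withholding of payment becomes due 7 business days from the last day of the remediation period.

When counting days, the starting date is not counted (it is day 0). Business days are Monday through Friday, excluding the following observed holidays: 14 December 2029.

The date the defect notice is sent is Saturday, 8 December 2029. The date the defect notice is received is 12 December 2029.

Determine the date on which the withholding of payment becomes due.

5 March 2030

The last day of the remediation period: 77 calendar days after 8 December 2029 is 23 February 2030.
The date on which the withholding of payment becomes due: 7 business days after Saturday, 23 February 2030, skipping weekends — Feb 25, Feb 26, Feb 27, Feb 28, Mar 1, Mar 4, Mar 5 — lands on Tuesday, 5 March 2030.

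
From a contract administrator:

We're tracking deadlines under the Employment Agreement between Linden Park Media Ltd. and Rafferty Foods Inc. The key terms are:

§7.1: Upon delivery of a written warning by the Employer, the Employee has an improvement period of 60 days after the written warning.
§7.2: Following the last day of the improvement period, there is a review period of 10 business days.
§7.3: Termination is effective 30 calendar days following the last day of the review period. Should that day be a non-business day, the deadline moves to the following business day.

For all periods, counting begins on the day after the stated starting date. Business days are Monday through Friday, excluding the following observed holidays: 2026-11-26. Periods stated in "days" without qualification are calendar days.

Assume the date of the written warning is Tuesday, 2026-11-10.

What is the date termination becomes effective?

The last day of the improvement period: 2026-11-10 + 60 days = 2027-01-09.
From Saturday, 2027-01-09, 10 business days (Jan 11, Jan 12, Jan 13, Jan 14, Jan 15, Jan 18, Jan 19, Jan 20, Jan 21, Jan 22, skipping weekends) brings us to Friday, 2027-01-22, which is the last day of the review period.
The date termination becomes effective: 30 calendar days after 2027-01-22 is 2027-02-21. That falls on a Sunday, so it rolls to the next business day, Monday, 2027-02-22.

2027-02-22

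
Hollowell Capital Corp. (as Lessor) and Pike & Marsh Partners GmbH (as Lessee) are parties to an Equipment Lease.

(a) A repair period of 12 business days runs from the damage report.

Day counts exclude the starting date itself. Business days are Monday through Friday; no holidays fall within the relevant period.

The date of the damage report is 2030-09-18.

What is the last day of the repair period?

The last day of the repair period: 12 business days after Wednesday, 2030-09-18, skipping weekends — Sep 19, Sep 20, Sep 23, Sep 24, …, Oct 2, Oct 3, Oct 4 — lands on Friday, 2030-10-04.

2030-10-04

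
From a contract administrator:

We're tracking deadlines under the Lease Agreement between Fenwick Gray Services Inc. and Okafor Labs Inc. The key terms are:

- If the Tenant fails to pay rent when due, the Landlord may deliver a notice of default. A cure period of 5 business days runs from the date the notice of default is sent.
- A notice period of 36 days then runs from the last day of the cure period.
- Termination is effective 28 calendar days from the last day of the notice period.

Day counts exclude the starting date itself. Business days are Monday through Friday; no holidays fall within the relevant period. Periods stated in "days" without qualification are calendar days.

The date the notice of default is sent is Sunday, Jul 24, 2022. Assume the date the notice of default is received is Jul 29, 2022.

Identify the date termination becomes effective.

The last day of the cure period: 5 business days after Sunday, Jul 24, 2022, skipping weekends — Jul 25, Jul 26, Jul 27, Jul 28, Jul 29 — lands on Friday, Jul 29, 2022.
The last day of the notice period: Jul 29, 2022 + 36 days = Sep 3, 2022.
The date termination becomes effective: Sep 3, 2022 + 28 days = Oct 1, 2022.

Oct 1, 2022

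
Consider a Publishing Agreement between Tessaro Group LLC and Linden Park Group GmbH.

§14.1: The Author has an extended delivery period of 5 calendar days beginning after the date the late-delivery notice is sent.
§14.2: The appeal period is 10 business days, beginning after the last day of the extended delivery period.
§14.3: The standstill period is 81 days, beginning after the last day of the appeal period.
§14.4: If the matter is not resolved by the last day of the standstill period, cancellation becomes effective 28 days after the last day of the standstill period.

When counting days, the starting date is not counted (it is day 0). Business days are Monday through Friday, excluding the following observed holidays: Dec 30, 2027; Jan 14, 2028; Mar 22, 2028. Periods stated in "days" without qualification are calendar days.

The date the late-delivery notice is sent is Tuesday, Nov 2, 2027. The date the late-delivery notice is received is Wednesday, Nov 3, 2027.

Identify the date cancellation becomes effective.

Adding 5 calendar days to Nov 2, 2027 gives Nov 7, 2027, which is the last day of the extended delivery period.
From Sunday, Nov 7, 2027, 10 business days (Nov 8, Nov 9, Nov 10, Nov 11, Nov 12, Nov 15, Nov 16, Nov 17, Nov 18, Nov 19, skipping weekends) brings us to Friday, Nov 19, 2027, which is the last day of the appeal period.
Adding 81 calendar days to Nov 19, 2027 gives Feb 8, 2028, which is the last day of the standstill period.
Adding 28 calendar days to Feb 8, 2028 gives Mar 7, 2028, which is the date cancellation becomes effective.

Mar 7, 2028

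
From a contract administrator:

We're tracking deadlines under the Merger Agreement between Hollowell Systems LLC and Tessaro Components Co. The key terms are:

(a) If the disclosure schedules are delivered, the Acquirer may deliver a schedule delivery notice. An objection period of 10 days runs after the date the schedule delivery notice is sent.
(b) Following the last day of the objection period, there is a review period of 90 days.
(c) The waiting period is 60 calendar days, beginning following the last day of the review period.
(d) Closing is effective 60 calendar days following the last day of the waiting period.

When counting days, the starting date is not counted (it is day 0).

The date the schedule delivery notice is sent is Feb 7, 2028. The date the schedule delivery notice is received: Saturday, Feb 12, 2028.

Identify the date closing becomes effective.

Adding 10 calendar days to Feb 7, 2028 gives Feb 17, 2028, which is the last day of the objection period.
Adding 90 calendar days to Feb 17, 2028 gives May 17, 2028, which is the last day of the review period.
The last day of the waiting period: 60 calendar days after May 17, 2028 is Jul 16, 2028.
Adding 60 calendar days to Jul 16, 2028 gives Sep 14, 2028, which is the date closing becomes effective.

Sep 14, 2028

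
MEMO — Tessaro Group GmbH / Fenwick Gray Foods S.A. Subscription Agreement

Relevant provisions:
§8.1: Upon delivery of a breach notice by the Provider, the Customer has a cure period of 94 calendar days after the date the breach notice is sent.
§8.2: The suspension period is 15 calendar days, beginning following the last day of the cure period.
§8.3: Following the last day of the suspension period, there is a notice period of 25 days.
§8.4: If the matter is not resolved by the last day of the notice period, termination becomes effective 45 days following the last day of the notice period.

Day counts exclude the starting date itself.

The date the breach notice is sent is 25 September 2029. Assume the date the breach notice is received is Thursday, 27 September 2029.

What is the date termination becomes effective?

23 March 2030

Adding 94 calendar days to 25 September 2029 gives 28 December 2029, which is the last day of the cure period.
The last day of the suspension period: 15 calendar days after 28 December 2029 is 12 January 2030.
The last day of the notice period: 12 January 2030 + 25 days = 6 February 2030.
The date termination becomes effective: 6 February 2030 + 45 days = 23 March 2030.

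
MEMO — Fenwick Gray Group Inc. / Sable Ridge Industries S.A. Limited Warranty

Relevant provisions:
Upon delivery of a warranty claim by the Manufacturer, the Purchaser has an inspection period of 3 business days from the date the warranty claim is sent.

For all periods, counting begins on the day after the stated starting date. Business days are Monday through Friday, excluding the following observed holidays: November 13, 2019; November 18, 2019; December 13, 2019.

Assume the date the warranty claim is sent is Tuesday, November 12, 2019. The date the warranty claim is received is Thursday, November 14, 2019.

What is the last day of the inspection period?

November 19, 2019

From Tuesday, November 12, 2019, 3 business days (Nov 14, Nov 15, Nov 19, skipping weekends and the listed holidays on Nov 13, Nov 18) brings us to Tuesday, November 19, 2019, which is the last day of the inspection period.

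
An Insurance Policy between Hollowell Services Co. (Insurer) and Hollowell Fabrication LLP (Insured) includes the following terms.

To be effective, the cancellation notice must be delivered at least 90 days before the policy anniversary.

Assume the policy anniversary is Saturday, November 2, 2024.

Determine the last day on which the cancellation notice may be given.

Counting back 90 calendar days from November 2, 2024 gives August 4, 2024.

August 4, 2024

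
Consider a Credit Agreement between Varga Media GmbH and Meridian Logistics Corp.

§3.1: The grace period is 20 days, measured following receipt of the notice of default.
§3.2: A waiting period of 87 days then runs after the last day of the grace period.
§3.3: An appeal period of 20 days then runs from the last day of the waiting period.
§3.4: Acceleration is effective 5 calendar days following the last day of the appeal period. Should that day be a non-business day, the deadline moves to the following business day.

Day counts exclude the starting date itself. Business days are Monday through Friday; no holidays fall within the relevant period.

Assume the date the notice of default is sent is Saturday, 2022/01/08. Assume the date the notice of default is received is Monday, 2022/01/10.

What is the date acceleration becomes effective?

The last day of the grace period: 20 calendar days after 2022/01/10 is 2022/01/30.
The last day of the waiting period: 87 calendar days after 2022/01/30 is 2022/04/27.
The last day of the appeal period: 20 calendar days after 2022/04/27 is 2022/05/17.
Adding 5 calendar days to 2022/05/17 gives 2022/05/22, which is the date acceleration becomes effective. That falls on a Sunday, so it rolls to the next business day, Monday, 2022/05/23.

2022/05/23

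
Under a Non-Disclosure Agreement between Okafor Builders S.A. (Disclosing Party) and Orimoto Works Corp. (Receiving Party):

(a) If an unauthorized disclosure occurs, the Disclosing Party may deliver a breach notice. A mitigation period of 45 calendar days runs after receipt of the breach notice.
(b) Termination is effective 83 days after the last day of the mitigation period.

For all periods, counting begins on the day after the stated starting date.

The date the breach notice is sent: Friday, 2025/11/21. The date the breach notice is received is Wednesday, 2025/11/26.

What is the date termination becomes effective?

2026/04/03

The last day of the mitigation period: 2025/11/26 + 45 days = 2026/01/10.
The date termination becomes effective: 2026/01/10 + 83 days = 2026/04/03.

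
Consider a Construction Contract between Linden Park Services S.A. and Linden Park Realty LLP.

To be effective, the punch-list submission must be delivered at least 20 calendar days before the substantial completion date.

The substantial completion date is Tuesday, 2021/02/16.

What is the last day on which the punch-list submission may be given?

2021/02/16 minus 20 days is 2021/01/27.

2021/01/27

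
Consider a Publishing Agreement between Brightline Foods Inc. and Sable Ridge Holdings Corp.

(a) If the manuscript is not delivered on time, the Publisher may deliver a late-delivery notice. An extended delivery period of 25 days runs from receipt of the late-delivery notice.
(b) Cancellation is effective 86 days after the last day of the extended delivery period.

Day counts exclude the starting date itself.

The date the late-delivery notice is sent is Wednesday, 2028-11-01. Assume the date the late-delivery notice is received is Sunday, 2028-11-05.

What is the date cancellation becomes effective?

2029-02-24

The last day of the extended delivery period: 25 calendar days after 2028-11-05 is 2028-11-30.
The date cancellation becomes effective: 2028-11-30 + 86 days = 2029-02-24.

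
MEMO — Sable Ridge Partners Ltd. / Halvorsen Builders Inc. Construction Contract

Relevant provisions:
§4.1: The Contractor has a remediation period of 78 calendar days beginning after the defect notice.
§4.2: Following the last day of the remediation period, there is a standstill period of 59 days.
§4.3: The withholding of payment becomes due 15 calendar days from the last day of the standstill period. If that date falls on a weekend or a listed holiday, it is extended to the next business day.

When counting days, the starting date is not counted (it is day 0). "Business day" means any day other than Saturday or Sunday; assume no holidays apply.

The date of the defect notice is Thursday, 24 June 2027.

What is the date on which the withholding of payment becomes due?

The last day of the remediation period: 24 June 2027 + 78 days = 10 September 2027.
The last day of the standstill period: 59 calendar days after 10 September 2027 is 8 November 2027.
The date on which the withholding of payment becomes due: 15 calendar days after 8 November 2027 is 23 November 2027. 23 November 2027 is a Tuesday, so no roll-forward applies.

23 November 2027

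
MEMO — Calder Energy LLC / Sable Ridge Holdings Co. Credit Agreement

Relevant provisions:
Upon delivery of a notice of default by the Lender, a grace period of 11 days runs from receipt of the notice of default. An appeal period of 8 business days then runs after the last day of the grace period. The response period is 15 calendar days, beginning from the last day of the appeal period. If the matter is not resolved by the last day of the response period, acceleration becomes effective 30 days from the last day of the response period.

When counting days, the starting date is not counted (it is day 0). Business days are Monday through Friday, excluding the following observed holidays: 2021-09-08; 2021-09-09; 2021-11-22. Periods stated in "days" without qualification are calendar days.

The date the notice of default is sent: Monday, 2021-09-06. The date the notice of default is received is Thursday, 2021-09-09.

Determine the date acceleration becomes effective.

2021-11-14

Adding 11 calendar days to 2021-09-09 gives 2021-09-20, which is the last day of the grace period.
The last day of the appeal period: counting 8 business days from Monday, 2021-09-20 (Sep 21, Sep 22, Sep 23, Sep 24, Sep 27, Sep 28, Sep 29, Sep 30, skipping weekends) reaches Thursday, 2021-09-30.
The last day of the response period: 2021-09-30 + 15 days = 2021-10-15.
The date acceleration becomes effective: 30 calendar days after 2021-10-15 is 2021-11-14.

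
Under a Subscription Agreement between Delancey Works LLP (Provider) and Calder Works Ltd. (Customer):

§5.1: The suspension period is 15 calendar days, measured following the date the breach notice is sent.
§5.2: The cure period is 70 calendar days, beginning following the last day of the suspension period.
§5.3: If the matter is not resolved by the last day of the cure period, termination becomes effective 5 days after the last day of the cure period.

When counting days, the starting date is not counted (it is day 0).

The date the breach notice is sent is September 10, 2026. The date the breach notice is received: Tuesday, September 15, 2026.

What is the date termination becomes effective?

December 9, 2026

Adding 15 calendar days to September 10, 2026 gives September 25, 2026, which is the last day of the suspension period.
The last day of the cure period: 70 calendar days after September 25, 2026 is December 4, 2026.
Adding 5 calendar days to December 4, 2026 gives December 9, 2026, which is the date termination becomes effective.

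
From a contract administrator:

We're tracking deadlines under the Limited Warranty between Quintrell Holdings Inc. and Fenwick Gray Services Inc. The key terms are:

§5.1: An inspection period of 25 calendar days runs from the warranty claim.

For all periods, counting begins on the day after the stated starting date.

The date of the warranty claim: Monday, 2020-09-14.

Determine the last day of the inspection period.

The last day of the inspection period: 2020-09-14 + 25 days = 2020-10-09.

2020-10-09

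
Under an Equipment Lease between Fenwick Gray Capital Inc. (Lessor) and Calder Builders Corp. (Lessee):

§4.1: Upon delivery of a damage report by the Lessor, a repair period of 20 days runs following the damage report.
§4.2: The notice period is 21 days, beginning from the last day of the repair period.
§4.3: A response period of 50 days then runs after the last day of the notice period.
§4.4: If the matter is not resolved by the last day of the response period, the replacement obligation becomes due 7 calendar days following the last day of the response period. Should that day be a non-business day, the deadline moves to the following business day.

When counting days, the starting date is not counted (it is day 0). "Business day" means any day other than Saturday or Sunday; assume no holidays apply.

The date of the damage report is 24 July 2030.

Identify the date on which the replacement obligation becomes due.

30 October 2030

Adding 20 calendar days to 24 July 2030 gives 13 August 2030, which is the last day of the repair period.
The last day of the notice period: 13 August 2030 + 21 days = 3 September 2030.
The last day of the response period: 50 calendar days after 3 September 2030 is 23 October 2030.
The date on which the replacement obligation becomes due: 23 October 2030 + 7 days = 30 October 2030. 30 October 2030 is a Wednesday, so no roll-forward applies.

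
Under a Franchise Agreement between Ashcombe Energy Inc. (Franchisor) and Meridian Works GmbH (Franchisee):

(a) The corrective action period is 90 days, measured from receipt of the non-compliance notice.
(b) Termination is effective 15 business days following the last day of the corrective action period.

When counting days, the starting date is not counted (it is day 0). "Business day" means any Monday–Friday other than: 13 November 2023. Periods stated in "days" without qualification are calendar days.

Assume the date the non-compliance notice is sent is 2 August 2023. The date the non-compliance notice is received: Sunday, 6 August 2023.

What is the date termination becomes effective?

The last day of the corrective action period: 6 August 2023 + 90 days = 4 November 2023.
From Saturday, 4 November 2023, 15 business days (Nov 6, Nov 7, Nov 8, Nov 9, …, Nov 23, Nov 24, Nov 27, skipping weekends and the listed holiday on Nov 13) brings us to Monday, 27 November 2023, which is the date termination becomes effective.

27 November 2023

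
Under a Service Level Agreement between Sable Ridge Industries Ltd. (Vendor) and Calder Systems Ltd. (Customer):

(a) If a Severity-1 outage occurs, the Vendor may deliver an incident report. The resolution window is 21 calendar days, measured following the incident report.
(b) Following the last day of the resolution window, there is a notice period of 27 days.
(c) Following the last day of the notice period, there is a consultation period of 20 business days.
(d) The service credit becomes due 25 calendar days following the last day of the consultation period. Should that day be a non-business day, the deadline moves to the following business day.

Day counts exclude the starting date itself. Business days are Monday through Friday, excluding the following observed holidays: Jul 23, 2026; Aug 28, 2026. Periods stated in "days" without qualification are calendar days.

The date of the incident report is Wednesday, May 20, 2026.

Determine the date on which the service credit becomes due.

Aug 31, 2026

The last day of the resolution window: 21 calendar days after May 20, 2026 is Jun 10, 2026.
The last day of the notice period: Jun 10, 2026 + 27 days = Jul 7, 2026.
From Tuesday, Jul 7, 2026, 20 business days (Jul 8, Jul 9, Jul 10, Jul 13, …, Aug 3, Aug 4, Aug 5, skipping weekends and the listed holiday on Jul 23) brings us to Wednesday, Aug 5, 2026, which is the last day of the consultation period.
The date on which the service credit becomes due: Aug 5, 2026 + 25 days = Aug 30, 2026. That falls on a Sunday, so it rolls to the next business day, Monday, Aug 31, 2026.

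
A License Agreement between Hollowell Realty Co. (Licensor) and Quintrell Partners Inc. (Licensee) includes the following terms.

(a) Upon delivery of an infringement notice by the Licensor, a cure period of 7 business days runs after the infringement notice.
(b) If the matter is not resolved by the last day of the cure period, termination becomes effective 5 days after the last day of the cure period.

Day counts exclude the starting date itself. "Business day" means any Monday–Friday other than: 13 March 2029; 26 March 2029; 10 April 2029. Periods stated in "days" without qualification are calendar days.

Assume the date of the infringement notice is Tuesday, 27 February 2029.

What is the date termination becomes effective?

13 March 2029

The last day of the cure period: 7 business days after Tuesday, 27 February 2029, skipping weekends — Feb 28, Mar 1, Mar 2, Mar 5, Mar 6, Mar 7, Mar 8 — lands on Thursday, 8 March 2029.
The date termination becomes effective: 5 calendar days after 8 March 2029 is 13 March 2029.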